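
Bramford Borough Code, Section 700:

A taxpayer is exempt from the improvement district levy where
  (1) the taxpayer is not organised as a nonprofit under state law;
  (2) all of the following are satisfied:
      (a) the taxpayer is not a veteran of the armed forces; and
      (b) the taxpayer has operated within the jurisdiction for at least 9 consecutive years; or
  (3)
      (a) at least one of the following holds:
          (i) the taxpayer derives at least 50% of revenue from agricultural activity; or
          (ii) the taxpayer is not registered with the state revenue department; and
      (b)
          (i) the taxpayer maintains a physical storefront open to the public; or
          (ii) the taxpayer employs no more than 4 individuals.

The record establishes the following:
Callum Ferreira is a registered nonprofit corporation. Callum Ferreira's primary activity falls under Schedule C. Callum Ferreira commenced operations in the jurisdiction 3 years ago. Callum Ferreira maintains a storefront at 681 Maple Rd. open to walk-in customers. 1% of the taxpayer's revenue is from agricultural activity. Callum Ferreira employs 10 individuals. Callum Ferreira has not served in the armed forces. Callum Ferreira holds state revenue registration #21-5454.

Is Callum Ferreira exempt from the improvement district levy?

(1) not (nonprofit) — fails.
(a) not (veteran) — met.
(b) ≥ 9 yrs in jurisdiction — not met.
So (2) is not satisfied (T AND F).
(i) ≥50% agricultural — not met.
(ii) not (state-registered) — not met.
(a): F OR F → false.
(i) has storefront — met.
(ii) ≤ 4 employees — fails.
So (b) is satisfied (T OR F).
(3): F AND T → false.
So Overall is not satisfied (F OR F OR F).

No — not exempt.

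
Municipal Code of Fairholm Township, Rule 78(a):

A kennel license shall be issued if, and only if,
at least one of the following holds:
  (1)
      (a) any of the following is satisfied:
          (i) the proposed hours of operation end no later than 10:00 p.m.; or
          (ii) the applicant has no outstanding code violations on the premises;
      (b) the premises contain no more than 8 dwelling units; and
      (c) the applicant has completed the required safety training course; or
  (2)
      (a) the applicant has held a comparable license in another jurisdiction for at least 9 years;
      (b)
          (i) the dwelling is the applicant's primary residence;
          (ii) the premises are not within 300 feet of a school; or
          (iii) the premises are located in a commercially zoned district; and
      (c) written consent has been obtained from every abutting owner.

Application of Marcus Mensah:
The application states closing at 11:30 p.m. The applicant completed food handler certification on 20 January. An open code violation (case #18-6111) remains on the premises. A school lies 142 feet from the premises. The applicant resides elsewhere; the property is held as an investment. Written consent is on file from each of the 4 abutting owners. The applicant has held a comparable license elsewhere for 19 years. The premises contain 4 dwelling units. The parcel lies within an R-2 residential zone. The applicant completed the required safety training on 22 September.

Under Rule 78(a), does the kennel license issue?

(i) closes by 10 p.m. — not satisfied.
(ii) no code violations — not met.
(a): F OR F → false.
(b) ≤ 8 units — met.
(c) safety training — satisfied.
(1): F AND T AND T → false.
(a) prior license ≥ 9 yr — holds.
(i) primary residence — not met.
(ii) ≥300 ft from school — not met.
(iii) commercially zoned — not met.
(b): F OR F OR F → false.
(c) all abutters consent — met.
(2) = T AND F AND T = false.
So Overall is not satisfied (F OR F).

No — denied.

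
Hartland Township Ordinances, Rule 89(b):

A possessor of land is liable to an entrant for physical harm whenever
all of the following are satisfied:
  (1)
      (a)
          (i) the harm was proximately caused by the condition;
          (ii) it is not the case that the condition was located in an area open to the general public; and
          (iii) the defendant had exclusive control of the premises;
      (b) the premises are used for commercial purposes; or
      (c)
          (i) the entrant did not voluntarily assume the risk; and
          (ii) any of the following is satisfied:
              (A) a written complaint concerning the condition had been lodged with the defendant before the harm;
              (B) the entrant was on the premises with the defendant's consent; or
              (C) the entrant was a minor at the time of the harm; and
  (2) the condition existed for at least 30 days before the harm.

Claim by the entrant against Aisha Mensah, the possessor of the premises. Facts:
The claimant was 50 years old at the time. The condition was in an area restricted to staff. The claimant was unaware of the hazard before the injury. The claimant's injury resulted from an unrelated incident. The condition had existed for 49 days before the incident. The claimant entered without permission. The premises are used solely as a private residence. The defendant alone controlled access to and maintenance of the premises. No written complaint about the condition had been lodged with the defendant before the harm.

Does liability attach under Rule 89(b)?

No — not liable.

(i) proximate cause — not satisfied.
(ii) not (public area) — holds.
(iii) exclusive control — satisfied.
(a): F AND T AND T → false.
(b) commercial use — not met.
(i) no assumed risk — satisfied.
(A) complaint lodged — not satisfied.
(B) consent to enter — fails.
(C) entrant a minor — not met.
So (ii) is not satisfied (F OR F OR F).
(c): T AND F → false.
(1): F OR F OR F → false.
(2) condition ≥30 days old — satisfied.
Overall: F AND T → false.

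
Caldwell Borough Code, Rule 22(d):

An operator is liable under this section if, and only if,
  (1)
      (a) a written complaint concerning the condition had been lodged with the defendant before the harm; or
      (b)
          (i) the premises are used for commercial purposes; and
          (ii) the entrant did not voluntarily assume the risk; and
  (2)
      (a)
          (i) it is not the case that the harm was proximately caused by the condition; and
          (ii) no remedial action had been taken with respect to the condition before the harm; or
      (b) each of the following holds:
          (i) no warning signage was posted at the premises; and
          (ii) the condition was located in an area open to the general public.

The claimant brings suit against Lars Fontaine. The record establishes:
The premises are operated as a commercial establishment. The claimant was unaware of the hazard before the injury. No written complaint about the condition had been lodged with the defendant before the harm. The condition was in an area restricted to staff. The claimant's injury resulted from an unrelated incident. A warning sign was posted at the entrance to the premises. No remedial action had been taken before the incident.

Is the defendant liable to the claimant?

(a) complaint lodged — not met.
(i) commercial use — satisfied.
(ii) no assumed risk — satisfied.
So (b) is satisfied (T AND T).
So (1) is satisfied (F OR T).
(i) not (proximate cause) — satisfied.
(ii) no remedial action — satisfied.
So (a) is satisfied (T AND T).
(i) no signage posted — fails.
(ii) public area — not met.
(b) = F AND F = false.
(2) = T OR F = true.
Overall: T AND T → true.

Yes — liable.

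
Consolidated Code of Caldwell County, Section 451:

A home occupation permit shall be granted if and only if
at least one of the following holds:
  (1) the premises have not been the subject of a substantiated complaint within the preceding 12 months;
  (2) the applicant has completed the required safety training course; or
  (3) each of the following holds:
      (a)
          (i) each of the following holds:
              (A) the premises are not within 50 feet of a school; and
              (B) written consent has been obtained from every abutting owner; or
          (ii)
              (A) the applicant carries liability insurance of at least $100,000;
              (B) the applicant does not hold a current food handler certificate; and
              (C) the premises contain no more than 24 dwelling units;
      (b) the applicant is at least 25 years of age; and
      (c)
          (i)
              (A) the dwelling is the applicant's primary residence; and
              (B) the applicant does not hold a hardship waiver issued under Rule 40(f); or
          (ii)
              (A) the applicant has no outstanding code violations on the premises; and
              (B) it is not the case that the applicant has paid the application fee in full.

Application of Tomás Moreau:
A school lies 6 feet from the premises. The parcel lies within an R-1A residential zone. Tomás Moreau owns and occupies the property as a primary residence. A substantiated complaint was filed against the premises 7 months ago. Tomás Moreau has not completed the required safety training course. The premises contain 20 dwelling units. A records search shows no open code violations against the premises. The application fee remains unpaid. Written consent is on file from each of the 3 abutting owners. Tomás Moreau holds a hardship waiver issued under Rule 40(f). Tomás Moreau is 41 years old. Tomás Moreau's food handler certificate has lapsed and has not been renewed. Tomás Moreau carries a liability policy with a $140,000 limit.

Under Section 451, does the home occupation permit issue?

Yes — granted.

(1) no complaint in 12 mo. — not satisfied.
(2) safety training — not satisfied.
(A) ≥50 ft from school — not met.
(B) all abutters consent — met.
So (i) is not satisfied (F AND T).
(A) insurance ≥ $100,000 — holds.
(B) not (food handler cert.) — holds.
(C) ≤ 24 units — holds.
So (ii) is satisfied (T AND T AND T).
So (a) is satisfied (F OR T).
(b) age ≥ 25 — holds.
(A) primary residence — met.
(B) not (hardship waiver) — not met.
So (i) is not satisfied (T AND F).
(A) no code violations — holds.
(B) not (fee paid) — satisfied.
So (ii) is satisfied (T AND T).
So (c) is satisfied (F OR T).
So (3) is satisfied (T AND T AND T).
So Overall is satisfied (F OR F OR T).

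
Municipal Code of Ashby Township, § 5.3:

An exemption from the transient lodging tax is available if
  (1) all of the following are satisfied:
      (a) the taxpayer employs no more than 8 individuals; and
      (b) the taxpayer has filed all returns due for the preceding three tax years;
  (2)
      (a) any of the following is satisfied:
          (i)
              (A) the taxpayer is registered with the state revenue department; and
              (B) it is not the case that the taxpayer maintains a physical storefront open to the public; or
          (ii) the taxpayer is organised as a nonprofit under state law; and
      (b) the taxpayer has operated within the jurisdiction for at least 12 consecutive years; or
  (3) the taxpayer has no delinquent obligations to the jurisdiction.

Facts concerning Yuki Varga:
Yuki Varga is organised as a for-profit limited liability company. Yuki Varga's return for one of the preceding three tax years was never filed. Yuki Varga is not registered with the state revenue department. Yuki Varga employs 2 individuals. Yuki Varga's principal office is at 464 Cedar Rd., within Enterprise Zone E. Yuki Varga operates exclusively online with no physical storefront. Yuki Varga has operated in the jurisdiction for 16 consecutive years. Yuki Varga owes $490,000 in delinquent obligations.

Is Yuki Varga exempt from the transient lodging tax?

No — not exempt.

(a) ≤ 8 employees — met.
(b) returns current — fails.
(1): T AND F → false.
(A) state-registered — not met.
(B) not (has storefront) — met.
(i) = F AND T = false.
(ii) nonprofit — not met.
(a): F OR F → false.
(b) ≥ 12 yrs in jurisdiction — holds.
(2) = F AND T = false.
(3) no delinquency — fails.
Overall: F OR F OR F → false.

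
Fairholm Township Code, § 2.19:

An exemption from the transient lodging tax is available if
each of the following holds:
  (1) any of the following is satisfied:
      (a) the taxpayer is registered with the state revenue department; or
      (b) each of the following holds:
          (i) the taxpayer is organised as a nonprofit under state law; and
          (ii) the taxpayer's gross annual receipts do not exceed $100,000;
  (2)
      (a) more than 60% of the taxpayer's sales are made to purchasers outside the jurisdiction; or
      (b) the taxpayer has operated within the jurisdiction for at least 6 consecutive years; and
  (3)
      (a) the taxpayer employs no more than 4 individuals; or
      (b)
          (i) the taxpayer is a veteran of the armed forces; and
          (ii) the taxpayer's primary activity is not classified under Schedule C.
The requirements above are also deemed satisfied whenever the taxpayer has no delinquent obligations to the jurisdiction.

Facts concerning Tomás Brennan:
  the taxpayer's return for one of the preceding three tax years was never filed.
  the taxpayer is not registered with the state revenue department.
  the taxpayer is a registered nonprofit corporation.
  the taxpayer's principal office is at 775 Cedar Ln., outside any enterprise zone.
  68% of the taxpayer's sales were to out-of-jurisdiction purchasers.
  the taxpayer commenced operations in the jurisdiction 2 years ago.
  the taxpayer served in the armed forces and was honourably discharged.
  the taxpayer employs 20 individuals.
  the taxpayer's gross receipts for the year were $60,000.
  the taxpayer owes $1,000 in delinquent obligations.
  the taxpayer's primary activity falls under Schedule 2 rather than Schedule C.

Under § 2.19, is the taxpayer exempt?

(a) state-registered — fails.
(i) nonprofit — satisfied.
(ii) receipts ≤ $100,000 — met.
(b) = T AND T = true.
So (1) is satisfied (F OR T).
(a) >60% out-of-jur. sales — satisfied.
(b) ≥ 6 yrs in jurisdiction — not met.
(2): T OR F → true.
(a) ≤ 4 employees — not met.
(i) veteran — holds.
(ii) not (Schedule C activity) — met.
(b) = T AND T = true.
So (3) is satisfied (F OR T).
So Overall is satisfied (T AND T AND T).
Exception (no delinquency) — not satisfied.
Result: main true OR exception false → true.

Yes — exempt.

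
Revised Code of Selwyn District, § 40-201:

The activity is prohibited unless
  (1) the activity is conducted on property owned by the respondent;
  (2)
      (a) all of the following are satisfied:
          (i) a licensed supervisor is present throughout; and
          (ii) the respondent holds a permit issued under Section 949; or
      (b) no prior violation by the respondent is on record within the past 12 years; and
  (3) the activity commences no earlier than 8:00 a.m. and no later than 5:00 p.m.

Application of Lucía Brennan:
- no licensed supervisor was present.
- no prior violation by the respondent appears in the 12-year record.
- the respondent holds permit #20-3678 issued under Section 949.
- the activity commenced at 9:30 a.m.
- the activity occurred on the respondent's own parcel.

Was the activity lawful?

Yes — lawful.

(1) own property — satisfied.
(i) supervisor present — fails.
(ii) holds permit — holds.
(a) = F AND T = false.
(b) no prior violation — satisfied.
(2): F OR T → true.
(3) start within hours — satisfied.
Overall: T AND T AND T → true.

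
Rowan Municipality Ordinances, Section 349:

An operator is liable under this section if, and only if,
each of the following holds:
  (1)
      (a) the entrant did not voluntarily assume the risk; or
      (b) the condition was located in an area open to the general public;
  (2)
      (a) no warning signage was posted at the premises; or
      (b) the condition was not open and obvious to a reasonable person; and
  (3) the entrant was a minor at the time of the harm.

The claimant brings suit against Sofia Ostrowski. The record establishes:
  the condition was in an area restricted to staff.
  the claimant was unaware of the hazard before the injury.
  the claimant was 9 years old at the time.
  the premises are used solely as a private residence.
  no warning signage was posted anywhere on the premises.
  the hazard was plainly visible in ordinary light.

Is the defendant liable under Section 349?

Yes — liable.

(a) no assumed risk — met.
(b) public area — not met.
So (1) is satisfied (T OR F).
(a) no signage posted — met.
(b) not open/obvious — not satisfied.
So (2) is satisfied (T OR F).
(3) entrant a minor — satisfied.
Overall: T AND T AND T → true.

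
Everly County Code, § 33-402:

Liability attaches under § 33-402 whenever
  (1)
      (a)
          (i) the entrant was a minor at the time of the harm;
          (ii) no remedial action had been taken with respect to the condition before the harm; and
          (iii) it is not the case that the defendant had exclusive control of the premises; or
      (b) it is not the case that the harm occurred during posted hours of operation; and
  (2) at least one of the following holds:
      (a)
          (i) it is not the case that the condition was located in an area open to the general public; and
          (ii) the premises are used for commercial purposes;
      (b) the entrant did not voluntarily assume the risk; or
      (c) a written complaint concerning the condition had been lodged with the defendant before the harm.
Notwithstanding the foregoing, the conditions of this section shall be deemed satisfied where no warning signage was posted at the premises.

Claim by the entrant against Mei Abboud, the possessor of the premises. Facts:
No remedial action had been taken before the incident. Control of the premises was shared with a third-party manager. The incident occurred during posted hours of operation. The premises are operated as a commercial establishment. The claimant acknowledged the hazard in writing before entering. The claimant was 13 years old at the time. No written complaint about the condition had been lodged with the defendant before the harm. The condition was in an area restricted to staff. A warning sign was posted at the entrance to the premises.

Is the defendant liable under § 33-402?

(i) entrant a minor — holds.
(ii) no remedial action — holds.
(iii) not (exclusive control) — met.
So (a) is satisfied (T AND T AND T).
(b) not (during posted hours) — not satisfied.
So (1) is satisfied (T OR F).
(i) not (public area) — holds.
(ii) commercial use — satisfied.
(a) = T AND T = true.
(b) no assumed risk — fails.
(c) complaint lodged — not satisfied.
So (2) is satisfied (T OR F OR F).
Overall = T AND T = true.
Exception (no signage posted) — not satisfied.
Result: main true OR exception false → true.

Yes — liable.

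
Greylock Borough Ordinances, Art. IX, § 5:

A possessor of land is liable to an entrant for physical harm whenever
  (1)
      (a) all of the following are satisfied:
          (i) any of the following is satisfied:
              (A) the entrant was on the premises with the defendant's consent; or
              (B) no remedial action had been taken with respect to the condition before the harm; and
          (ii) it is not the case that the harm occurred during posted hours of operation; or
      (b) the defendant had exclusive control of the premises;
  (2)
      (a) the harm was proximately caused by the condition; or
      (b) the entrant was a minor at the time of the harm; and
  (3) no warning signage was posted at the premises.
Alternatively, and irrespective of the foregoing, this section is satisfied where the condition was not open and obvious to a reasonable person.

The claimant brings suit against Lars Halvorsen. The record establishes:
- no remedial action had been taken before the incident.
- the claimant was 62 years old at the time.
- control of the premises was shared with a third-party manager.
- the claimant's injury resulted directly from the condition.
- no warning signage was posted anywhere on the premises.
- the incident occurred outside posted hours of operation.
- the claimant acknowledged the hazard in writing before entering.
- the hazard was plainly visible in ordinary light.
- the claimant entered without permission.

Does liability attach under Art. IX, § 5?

(A) consent to enter — not met.
(B) no remedial action — met.
(i) = F OR T = true.
(ii) not (during posted hours) — satisfied.
(a) = T AND T = true.
(b) exclusive control — not met.
So (1) is satisfied (T OR F).
(a) proximate cause — holds.
(b) entrant a minor — fails.
(2): T OR F → true.
(3) no signage posted — holds.
So Overall is satisfied (T AND T AND T).
Exception (not open/obvious) — not satisfied.
Result: main true OR exception false → true.

Yes — liable.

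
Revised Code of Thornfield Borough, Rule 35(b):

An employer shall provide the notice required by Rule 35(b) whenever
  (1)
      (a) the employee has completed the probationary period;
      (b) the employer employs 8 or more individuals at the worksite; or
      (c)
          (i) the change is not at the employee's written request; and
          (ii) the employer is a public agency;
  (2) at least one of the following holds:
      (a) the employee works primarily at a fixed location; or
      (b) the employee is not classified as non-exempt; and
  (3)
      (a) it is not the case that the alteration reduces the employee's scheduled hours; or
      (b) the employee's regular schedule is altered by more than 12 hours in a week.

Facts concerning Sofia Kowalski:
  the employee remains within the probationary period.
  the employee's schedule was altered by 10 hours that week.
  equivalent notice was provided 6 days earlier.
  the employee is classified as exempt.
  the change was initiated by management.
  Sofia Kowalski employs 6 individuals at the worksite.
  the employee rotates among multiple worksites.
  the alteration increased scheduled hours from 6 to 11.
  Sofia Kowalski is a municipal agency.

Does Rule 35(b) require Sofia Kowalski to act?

Yes — required.

(a) past probation — fails.
(b) ≥ 8 at site — fails.
(i) not employee-requested — holds.
(ii) public agency — satisfied.
(c): T AND T → true.
(1) = F OR F OR T = true.
(a) fixed location — fails.
(b) not (non-exempt) — holds.
So (2) is satisfied (F OR T).
(a) not (hours reduced) — met.
(b) schedule shift > 12h — not met.
So (3) is satisfied (T OR F).
Overall: T AND T AND T → true.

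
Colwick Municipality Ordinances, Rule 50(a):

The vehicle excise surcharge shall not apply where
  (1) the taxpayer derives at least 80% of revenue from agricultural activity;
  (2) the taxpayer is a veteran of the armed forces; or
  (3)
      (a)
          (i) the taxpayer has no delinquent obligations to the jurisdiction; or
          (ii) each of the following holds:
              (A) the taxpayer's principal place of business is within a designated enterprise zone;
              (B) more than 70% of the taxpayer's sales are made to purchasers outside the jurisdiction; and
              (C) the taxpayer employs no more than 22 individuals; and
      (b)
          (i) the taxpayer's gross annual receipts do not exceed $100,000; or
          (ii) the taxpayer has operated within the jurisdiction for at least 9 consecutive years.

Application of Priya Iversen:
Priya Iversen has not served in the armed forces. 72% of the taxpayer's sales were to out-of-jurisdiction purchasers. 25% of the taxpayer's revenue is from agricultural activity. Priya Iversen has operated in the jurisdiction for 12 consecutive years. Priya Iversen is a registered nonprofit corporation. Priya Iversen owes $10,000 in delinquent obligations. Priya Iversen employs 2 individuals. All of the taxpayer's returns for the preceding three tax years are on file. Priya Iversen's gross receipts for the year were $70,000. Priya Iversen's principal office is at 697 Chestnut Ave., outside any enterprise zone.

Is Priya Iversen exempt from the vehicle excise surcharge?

(1) ≥80% agricultural — fails.
(2) veteran — not satisfied.
(i) no delinquency — not met.
(A) in enterprise zone — not satisfied.
(B) >70% out-of-jur. sales — met.
(C) ≤ 22 employees — holds.
(ii): F AND T AND T → false.
(a): F OR F → false.
(i) receipts ≤ $100,000 — satisfied.
(ii) ≥ 9 yrs in jurisdiction — holds.
(b) = T OR T = true.
So (3) is not satisfied (F AND T).
Overall: F OR F OR F → false.

No — not exempt.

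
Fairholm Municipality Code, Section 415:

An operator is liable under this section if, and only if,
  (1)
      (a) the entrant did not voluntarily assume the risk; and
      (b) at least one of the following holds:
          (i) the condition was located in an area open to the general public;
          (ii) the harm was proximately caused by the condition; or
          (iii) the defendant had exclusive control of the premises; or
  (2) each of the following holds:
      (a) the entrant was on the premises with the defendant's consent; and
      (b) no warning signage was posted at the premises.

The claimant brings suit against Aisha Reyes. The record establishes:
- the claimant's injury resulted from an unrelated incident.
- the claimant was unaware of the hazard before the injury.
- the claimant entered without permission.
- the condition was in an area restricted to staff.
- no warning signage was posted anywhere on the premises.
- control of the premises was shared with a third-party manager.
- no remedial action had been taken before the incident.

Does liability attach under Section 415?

No — not liable.

(a) no assumed risk — satisfied.
(i) public area — not satisfied.
(ii) proximate cause — fails.
(iii) exclusive control — not met.
(b) = F OR F OR F = false.
(1): T AND F → false.
(a) consent to enter — not satisfied.
(b) no signage posted — met.
(2) = F AND T = false.
So Overall is not satisfied (F OR F).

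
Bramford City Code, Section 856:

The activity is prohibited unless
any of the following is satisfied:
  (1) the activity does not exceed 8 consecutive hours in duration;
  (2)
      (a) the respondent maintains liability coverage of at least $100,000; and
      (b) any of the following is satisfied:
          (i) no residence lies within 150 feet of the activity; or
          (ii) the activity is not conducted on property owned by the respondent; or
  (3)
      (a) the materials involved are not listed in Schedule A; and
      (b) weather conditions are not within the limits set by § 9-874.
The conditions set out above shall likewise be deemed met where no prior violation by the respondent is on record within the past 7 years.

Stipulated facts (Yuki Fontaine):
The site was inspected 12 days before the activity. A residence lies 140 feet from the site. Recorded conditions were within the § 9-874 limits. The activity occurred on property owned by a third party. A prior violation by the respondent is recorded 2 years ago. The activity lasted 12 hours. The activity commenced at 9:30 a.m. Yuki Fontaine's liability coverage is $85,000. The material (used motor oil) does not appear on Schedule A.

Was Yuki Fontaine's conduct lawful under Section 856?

(1) ≤ 8 hrs duration — not met.
(a) coverage ≥ $100,000 — fails.
(i) no residence in 150 ft — fails.
(ii) not (own property) — holds.
(b) = F OR T = true.
So (2) is not satisfied (F AND T).
(a) not (Schedule A material) — satisfied.
(b) not (weather ok) — not satisfied.
So (3) is not satisfied (T AND F).
Overall: F OR F OR F → false.
Exception (no prior violation) — not satisfied.
Result: main false OR exception false → false.

No — unlawful.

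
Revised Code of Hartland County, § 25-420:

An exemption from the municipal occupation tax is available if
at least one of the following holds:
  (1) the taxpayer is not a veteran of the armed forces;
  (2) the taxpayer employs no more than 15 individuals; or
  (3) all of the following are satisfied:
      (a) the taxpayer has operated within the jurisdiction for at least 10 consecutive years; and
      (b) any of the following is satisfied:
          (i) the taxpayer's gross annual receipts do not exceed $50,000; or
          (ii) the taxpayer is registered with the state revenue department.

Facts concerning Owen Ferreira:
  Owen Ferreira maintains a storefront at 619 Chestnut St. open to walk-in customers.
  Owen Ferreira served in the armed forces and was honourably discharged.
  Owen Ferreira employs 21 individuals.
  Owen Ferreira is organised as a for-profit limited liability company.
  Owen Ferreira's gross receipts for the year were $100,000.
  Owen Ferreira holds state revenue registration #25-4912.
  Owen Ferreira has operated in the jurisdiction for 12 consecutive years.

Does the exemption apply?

(1) not (veteran) — not satisfied.
(2) ≤ 15 employees — not satisfied.
(a) ≥ 10 yrs in jurisdiction — holds.
(i) receipts ≤ $50,000 — not met.
(ii) state-registered — met.
So (b) is satisfied (F OR T).
(3): T AND T → true.
Overall = F OR F OR T = true.

Yes — exempt.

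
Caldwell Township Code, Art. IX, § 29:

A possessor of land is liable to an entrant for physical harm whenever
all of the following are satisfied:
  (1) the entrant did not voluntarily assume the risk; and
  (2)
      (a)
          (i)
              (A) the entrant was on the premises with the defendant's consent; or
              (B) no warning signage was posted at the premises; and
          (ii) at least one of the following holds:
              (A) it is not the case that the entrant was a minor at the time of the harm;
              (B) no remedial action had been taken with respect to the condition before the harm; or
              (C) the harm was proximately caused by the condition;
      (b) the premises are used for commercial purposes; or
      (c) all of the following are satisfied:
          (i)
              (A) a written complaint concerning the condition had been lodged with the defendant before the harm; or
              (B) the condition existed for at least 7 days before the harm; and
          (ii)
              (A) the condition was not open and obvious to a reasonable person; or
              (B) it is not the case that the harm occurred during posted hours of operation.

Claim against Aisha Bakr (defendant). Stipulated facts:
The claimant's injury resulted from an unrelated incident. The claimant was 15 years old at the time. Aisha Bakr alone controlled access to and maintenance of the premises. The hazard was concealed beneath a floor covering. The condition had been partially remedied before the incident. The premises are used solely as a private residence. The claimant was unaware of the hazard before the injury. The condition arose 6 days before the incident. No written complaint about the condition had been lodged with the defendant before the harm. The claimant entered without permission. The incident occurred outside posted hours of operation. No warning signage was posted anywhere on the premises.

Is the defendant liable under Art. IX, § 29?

No — not liable.

(1) no assumed risk — holds.
(A) consent to enter — fails.
(B) no signage posted — met.
(i) = F OR T = true.
(A) not (entrant a minor) — fails.
(B) no remedial action — not satisfied.
(C) proximate cause — fails.
(ii): F OR F OR F → false.
(a): T AND F → false.
(b) commercial use — not satisfied.
(A) complaint lodged — not met.
(B) condition ≥7 days old — not satisfied.
(i) = F OR F = false.
(A) not open/obvious — holds.
(B) not (during posted hours) — met.
(ii): T OR T → true.
(c) = F AND T = false.
(2) = F OR F OR F = false.
Overall = T AND F = false.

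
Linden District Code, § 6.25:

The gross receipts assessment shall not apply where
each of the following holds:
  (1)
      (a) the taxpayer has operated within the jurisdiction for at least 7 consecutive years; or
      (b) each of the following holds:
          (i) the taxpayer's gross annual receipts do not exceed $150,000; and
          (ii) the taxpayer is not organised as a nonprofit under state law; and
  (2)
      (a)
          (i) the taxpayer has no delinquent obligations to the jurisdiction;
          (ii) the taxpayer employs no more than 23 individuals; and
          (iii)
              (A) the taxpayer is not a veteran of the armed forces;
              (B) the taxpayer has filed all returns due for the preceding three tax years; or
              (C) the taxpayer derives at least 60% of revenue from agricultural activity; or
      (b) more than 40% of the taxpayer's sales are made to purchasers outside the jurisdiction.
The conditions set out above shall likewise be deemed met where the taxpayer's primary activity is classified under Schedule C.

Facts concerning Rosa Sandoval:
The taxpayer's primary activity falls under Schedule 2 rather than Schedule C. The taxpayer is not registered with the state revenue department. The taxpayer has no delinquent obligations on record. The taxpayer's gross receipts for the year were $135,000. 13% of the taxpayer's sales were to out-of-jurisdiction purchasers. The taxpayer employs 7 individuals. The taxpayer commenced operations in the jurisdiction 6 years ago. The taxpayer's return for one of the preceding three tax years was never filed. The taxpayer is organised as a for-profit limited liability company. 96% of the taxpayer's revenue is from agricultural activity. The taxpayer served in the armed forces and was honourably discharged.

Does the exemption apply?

Yes — exempt.

(a) ≥ 7 yrs in jurisdiction — not satisfied.
(i) receipts ≤ $150,000 — satisfied.
(ii) not (nonprofit) — holds.
(b): T AND T → true.
(1) = F OR T = true.
(i) no delinquency — met.
(ii) ≤ 23 employees — met.
(A) not (veteran) — not satisfied.
(B) returns current — not satisfied.
(C) ≥60% agricultural — satisfied.
So (iii) is satisfied (F OR F OR T).
(a) = T AND T AND T = true.
(b) >40% out-of-jur. sales — fails.
(2): T OR F → true.
So Overall is satisfied (T AND T).
Exception (Schedule C activity) — not satisfied.
Result: main true OR exception false → true.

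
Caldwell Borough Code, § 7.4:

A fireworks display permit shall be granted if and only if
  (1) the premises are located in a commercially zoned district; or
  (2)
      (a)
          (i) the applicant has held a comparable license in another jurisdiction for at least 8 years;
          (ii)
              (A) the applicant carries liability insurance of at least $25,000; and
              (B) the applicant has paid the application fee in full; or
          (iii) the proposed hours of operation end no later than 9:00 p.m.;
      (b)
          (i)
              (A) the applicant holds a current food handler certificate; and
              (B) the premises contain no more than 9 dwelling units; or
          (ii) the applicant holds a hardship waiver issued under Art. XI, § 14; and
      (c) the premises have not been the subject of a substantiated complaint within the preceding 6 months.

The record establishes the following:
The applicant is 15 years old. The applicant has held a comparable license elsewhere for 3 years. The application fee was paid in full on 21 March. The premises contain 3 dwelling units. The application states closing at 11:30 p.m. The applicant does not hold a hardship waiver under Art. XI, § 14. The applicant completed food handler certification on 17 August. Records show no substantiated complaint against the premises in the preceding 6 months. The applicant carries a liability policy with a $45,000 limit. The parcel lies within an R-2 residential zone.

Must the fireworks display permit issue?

(1) commercially zoned — not satisfied.
(i) prior license ≥ 8 yr — not satisfied.
(A) insurance ≥ $25,000 — met.
(B) fee paid — met.
So (ii) is satisfied (T AND T).
(iii) closes by 9 p.m. — not met.
(a) = F OR T OR F = true.
(A) food handler cert. — satisfied.
(B) ≤ 9 units — holds.
So (i) is satisfied (T AND T).
(ii) hardship waiver — not satisfied.
(b): T OR F → true.
(c) no complaint in 6 mo. — met.
So (2) is satisfied (T AND T AND T).
Overall = F OR T = true.

Yes — granted.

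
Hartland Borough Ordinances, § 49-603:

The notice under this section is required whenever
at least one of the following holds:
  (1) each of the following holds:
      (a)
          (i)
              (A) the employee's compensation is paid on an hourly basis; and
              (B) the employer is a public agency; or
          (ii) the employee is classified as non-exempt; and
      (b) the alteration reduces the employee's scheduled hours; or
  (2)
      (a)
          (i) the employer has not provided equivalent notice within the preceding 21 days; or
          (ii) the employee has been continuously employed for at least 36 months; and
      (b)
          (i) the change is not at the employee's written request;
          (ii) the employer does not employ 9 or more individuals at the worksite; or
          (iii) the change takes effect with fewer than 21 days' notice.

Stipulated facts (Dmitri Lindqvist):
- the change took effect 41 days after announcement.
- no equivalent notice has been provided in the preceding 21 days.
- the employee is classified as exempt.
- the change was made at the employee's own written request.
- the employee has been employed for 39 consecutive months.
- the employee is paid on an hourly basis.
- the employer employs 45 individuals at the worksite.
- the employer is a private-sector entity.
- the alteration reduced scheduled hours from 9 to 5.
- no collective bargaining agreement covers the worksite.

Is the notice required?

No — not required.

(A) hourly-paid — satisfied.
(B) public agency — not met.
(i): T AND F → false.
(ii) non-exempt — not met.
(a): F OR F → false.
(b) hours reduced — satisfied.
(1): F AND T → false.
(i) no recent notice — satisfied.
(ii) tenure ≥ 36 mo. — satisfied.
So (a) is satisfied (T OR T).
(i) not employee-requested — fails.
(ii) not (≥ 9 at site) — fails.
(iii) < 21 days' notice — not met.
So (b) is not satisfied (F OR F OR F).
So (2) is not satisfied (T AND F).
So Overall is not satisfied (F OR F).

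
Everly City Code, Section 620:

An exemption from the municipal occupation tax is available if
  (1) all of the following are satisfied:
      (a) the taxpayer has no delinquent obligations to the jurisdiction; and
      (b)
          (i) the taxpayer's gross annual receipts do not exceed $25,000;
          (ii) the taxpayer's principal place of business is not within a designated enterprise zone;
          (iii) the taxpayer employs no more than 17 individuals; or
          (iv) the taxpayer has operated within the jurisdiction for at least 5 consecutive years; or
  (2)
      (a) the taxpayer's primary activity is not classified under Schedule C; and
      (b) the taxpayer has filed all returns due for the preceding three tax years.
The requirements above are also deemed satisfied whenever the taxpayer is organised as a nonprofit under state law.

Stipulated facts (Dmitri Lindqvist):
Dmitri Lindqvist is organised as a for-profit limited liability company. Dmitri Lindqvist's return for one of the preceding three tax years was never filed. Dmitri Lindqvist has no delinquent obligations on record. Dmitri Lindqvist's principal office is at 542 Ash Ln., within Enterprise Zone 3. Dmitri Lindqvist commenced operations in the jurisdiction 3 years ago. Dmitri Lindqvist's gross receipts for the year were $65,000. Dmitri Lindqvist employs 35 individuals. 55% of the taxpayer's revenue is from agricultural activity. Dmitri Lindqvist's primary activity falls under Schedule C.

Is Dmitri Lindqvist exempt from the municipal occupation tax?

No — not exempt.

(a) no delinquency — met.
(i) receipts ≤ $25,000 — not met.
(ii) not (in enterprise zone) — not satisfied.
(iii) ≤ 17 employees — fails.
(iv) ≥ 5 yrs in jurisdiction — fails.
(b) = F OR F OR F OR F = false.
So (1) is not satisfied (T AND F).
(a) not (Schedule C activity) — fails.
(b) returns current — not met.
So (2) is not satisfied (F AND F).
So Overall is not satisfied (F OR F).
Exception (nonprofit) — not satisfied.
Result: main false OR exception false → false.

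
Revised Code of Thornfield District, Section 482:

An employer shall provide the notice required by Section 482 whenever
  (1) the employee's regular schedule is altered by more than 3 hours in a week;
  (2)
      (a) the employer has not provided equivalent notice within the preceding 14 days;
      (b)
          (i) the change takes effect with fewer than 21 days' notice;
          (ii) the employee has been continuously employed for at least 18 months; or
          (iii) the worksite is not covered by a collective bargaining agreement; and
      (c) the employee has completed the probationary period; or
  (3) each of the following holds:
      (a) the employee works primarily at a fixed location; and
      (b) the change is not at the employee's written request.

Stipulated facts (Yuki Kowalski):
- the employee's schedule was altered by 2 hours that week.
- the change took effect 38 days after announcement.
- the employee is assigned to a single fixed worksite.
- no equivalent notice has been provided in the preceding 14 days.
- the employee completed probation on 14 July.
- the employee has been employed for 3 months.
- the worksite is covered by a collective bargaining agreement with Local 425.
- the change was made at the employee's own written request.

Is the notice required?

(1) schedule shift > 3h — fails.
(a) no recent notice — satisfied.
(i) < 21 days' notice — not met.
(ii) tenure ≥ 18 mo. — not satisfied.
(iii) no CBA — not met.
(b) = F OR F OR F = false.
(c) past probation — holds.
So (2) is not satisfied (T AND F AND T).
(a) fixed location — met.
(b) not employee-requested — not met.
(3) = T AND F = false.
Overall = F OR F OR F = false.

No — not required.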